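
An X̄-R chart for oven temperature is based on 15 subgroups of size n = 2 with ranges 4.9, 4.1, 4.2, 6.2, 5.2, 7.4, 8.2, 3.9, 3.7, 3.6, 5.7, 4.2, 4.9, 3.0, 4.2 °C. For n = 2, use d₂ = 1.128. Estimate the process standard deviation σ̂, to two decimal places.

4.34

R̄ = (4.9 + 4.1 + 4.2 + 6.2 + 5.2 + 7.4 + 8.2 + 3.9 + 3.7 + 3.6 + 5.7 + 4.2 + 4.9 + 3.0 + 4.2) / 15 = 4.8933
σ̂ = R̄ / d₂ = 4.8933 / 1.128 = 4.3381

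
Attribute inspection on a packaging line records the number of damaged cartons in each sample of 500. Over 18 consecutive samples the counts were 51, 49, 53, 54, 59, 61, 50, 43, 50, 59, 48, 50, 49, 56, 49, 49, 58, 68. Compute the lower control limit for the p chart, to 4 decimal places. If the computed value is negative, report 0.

p̄ = Σdᵢ / (k·n) = 956 / (18 × 500) = 0.10622
LCL = p̄ − 3·√(p̄(1−p̄)/n) = 0.10622 − 3 × 0.01378 = 0.06488

0.0649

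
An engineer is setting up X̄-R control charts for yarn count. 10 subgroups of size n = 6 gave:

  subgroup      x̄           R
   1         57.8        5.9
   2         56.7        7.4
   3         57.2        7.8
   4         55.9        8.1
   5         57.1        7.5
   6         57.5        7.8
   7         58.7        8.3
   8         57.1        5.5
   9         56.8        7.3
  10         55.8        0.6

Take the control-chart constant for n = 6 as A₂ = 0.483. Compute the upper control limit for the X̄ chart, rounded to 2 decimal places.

X̄̄ = (57.8 + 56.7 + 57.2 + 55.9 + 57.1 + 57.5 + 58.7 + 57.1 + 56.8 + 55.8) / 10 = 570.6000 / 10 = 57.0600
R̄ = (5.9 + 7.4 + 7.8 + 8.1 + 7.5 + 7.8 + 8.3 + 5.5 + 7.3 + 0.6) / 10 = 66.2000 / 10 = 6.6200
UCL = X̄̄ + A₂·R̄ = 57.0600 + 0.483 × 6.6200 = 60.2575

60.26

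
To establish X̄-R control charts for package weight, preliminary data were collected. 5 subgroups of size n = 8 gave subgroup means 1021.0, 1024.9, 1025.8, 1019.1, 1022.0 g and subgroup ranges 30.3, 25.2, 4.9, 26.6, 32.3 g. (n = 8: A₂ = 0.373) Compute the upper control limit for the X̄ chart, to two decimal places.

1031.46

X̄̄ = (1021.0 + 1024.9 + 1025.8 + 1019.1 + 1022.0) / 5 = 5112.8000 / 5 = 1022.5600
R̄ = (30.3 + 25.2 + 4.9 + 26.6 + 32.3) / 5 = 119.3000 / 5 = 23.8600
UCL = X̄̄ + A₂·R̄ = 1022.5600 + 0.373 × 23.8600 = 1031.4598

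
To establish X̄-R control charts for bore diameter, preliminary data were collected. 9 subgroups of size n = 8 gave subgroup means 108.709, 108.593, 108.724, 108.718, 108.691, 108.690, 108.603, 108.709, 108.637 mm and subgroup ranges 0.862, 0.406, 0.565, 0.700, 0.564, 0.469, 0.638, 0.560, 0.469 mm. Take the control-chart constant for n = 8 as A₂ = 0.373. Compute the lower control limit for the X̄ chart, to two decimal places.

108.46

X̄̄ = (108.709 + 108.593 + 108.724 + 108.718 + 108.691 + 108.690 + 108.603 + 108.709 + 108.637) / 9 = 978.0740 / 9 = 108.6749
R̄ = (0.862 + 0.406 + 0.565 + 0.700 + 0.564 + 0.469 + 0.638 + 0.560 + 0.469) / 9 = 5.2330 / 9 = 0.5814
LCL = X̄̄ − A₂·R̄ = 108.6749 − 0.373 × 0.5814 = 108.4580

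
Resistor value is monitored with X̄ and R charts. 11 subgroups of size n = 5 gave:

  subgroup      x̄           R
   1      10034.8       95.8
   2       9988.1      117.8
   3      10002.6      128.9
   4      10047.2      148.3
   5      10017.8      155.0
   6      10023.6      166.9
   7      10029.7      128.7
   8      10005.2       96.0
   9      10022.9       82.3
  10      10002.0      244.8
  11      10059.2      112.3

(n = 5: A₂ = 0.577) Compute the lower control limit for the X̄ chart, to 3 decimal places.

9943.726

X̄̄ = (10034.8 + 9988.1 + 10002.6 + 10047.2 + 10017.8 + 10023.6 + 10029.7 + 10005.2 + 10022.9 + 10002.0 + 10059.2) / 11 = 110233.1000 / 11 = 10021.1909
R̄ = (95.8 + 117.8 + 128.9 + 148.3 + 155.0 + 166.9 + 128.7 + 96.0 + 82.3 + 244.8 + 112.3) / 11 = 1476.8000 / 11 = 134.2545
LCL = X̄̄ − A₂·R̄ = 10021.1909 − 0.577 × 134.2545 = 9943.7260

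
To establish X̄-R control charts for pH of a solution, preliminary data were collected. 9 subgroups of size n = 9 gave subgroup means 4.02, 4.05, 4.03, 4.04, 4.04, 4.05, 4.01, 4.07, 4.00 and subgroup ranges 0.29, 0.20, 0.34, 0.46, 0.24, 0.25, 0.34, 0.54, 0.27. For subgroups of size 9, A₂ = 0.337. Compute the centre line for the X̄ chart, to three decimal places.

4.034

X̄̄ = (4.02 + 4.05 + 4.03 + 4.04 + 4.04 + 4.05 + 4.01 + 4.07 + 4.00) / 9 = 36.3100 / 9 = 4.0344
CL = X̄̄ = 4.0344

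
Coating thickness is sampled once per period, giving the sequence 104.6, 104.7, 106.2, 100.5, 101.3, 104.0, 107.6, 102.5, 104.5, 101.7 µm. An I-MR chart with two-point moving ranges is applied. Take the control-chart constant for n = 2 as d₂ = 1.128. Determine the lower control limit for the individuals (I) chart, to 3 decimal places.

X̄ = (104.6 + 104.7 + 106.2 + 100.5 + 101.3 + 104.0 + 107.6 + 102.5 + 104.5 + 101.7) / 10 = 103.7600
Moving ranges: 0.1, 1.5, 5.7, 0.8, 2.7, 3.6, 5.1, 2.0, 2.8; M̄R̄ = 24.3000 / 9 = 2.7000
LCL = X̄ − 3·M̄R̄/d₂ = 103.7600 − 3 × 2.7000 / 1.128 = 96.5791

96.579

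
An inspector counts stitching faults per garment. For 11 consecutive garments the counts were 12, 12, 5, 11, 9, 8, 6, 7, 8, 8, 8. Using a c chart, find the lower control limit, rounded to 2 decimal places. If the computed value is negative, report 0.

0.00

c̄ = (12 + 12 + 5 + 11 + 9 + 8 + 6 + 7 + 8 + 8 + 8) / 11 = 94 / 11 = 8.5455
LCL = c̄ − 3√c̄ = 8.5455 − 3 × 2.9233 = -0.2243 → 0 (cannot be negative)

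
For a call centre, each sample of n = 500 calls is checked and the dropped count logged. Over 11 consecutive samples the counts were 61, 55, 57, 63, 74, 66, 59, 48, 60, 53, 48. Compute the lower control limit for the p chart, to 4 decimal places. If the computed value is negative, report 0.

p̄ = Σdᵢ / (k·n) = 644 / (11 × 500) = 0.11709
LCL = p̄ − 3·√(p̄(1−p̄)/n) = 0.11709 − 3 × 0.01438 = 0.07395

0.0740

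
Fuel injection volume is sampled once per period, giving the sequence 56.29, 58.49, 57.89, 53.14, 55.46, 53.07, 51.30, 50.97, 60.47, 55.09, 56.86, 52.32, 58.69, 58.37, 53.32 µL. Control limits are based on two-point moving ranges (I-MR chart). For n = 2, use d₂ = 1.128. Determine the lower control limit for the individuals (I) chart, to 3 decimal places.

46.465

X̄ = (56.29 + 58.49 + 57.89 + 53.14 + 55.46 + 53.07 + 51.30 + 50.97 + 60.47 + 55.09 + 56.86 + 52.32 + 58.69 + 58.37 + 53.32) / 15 = 55.4487
Moving ranges: 2.20, 0.60, 4.75, 2.32, 2.39, 1.77, 0.33, 9.50, 5.38, 1.77, 4.54, 6.37, 0.32, 5.05; M̄R̄ = 47.2900 / 14 = 3.3779
LCL = X̄ − 3·M̄R̄/d₂ = 55.4487 − 3 × 3.3779 / 1.128 = 46.4650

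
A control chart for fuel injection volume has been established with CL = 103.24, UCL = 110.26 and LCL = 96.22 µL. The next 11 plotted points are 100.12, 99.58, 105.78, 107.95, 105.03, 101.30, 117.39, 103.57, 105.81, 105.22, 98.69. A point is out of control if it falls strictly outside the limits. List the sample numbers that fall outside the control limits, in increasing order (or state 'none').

7

Compare each point to [96.22, 110.26]: sample 7 = 117.39 > UCL.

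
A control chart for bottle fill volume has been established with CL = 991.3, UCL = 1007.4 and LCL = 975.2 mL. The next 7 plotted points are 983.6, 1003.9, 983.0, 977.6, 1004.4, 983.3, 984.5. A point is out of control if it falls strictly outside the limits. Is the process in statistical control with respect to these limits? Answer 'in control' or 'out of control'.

All 7 points lie within [975.2, 1007.4].

in control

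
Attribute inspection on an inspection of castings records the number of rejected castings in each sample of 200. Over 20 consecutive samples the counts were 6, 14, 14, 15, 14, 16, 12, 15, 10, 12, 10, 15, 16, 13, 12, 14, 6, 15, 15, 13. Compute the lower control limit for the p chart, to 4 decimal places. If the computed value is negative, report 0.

0.0122

p̄ = Σdᵢ / (k·n) = 257 / (20 × 200) = 0.06425
LCL = p̄ − 3·√(p̄(1−p̄)/n) = 0.06425 − 3 × 0.01734 = 0.01224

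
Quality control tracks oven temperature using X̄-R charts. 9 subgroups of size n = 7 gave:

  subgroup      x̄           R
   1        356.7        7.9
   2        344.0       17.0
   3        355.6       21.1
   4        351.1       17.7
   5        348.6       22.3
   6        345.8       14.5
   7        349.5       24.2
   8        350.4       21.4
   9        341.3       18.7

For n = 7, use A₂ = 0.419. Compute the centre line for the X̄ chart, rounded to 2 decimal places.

X̄̄ = (356.7 + 344.0 + 355.6 + 351.1 + 348.6 + 345.8 + 349.5 + 350.4 + 341.3) / 9 = 3143.0000 / 9 = 349.2222
CL = X̄̄ = 349.2222

349.22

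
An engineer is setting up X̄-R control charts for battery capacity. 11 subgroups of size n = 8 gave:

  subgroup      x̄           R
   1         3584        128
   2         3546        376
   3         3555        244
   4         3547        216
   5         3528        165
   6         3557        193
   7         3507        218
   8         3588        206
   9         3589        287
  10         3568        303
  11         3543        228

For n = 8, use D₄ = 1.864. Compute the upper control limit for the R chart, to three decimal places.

434.481

R̄ = (128 + 376 + 244 + 216 + 165 + 193 + 218 + 206 + 287 + 303 + 228) / 11 = 2564.0000 / 11 = 233.0909
UCL_R = D₄·R̄ = 1.864 × 233.0909 = 434.4815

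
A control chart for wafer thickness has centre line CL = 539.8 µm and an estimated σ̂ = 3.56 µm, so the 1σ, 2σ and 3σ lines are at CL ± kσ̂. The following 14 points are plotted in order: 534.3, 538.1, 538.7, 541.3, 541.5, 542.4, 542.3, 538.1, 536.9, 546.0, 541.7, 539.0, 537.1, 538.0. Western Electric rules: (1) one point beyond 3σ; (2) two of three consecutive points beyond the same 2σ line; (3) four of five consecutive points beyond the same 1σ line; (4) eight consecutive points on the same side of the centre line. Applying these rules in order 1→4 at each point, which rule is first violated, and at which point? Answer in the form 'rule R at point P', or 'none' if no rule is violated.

Zone of each point (C = within 1σ̂, B = 1σ̂–2σ̂, A = 2σ̂–3σ̂, * = beyond 3σ̂; sign = side of CL): 1:-B, 2:-C, 3:-C, 4:+C, 5:+C, 6:+C, 7:+C, 8:-C, 9:-C, 10:+B, 11:+C, 12:-C, 13:-C, 14:-C
No rule fires across all 14 points.

none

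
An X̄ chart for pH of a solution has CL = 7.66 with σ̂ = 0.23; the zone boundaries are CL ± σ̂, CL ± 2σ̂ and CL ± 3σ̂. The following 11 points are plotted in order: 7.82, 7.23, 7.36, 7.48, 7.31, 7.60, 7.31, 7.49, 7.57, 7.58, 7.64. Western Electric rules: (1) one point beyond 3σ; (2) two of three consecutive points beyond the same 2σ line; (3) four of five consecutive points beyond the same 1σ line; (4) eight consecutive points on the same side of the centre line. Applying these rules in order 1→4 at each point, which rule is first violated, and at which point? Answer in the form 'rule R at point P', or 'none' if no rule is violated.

Zone of each point (C = within 1σ̂, B = 1σ̂–2σ̂, A = 2σ̂–3σ̂, * = beyond 3σ̂; sign = side of CL): 1:+C, 2:-B, 3:-B, 4:-C, 5:-B, 6:-C, 7:-B, 8:-C, 9:-C, 10:-C, 11:-C
Rule 4 (eight consecutive points on the same side of the centre line) is satisfied at point 9.

rule 4 at point 9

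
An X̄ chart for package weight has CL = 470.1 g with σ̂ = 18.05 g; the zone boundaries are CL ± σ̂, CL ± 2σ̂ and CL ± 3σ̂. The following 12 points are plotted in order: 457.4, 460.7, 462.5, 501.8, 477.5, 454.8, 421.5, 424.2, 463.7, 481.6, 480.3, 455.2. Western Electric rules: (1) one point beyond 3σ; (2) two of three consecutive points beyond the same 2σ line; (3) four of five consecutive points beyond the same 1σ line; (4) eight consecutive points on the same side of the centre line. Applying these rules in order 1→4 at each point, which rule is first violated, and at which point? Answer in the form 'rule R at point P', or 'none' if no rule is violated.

Zone of each point (C = within 1σ̂, B = 1σ̂–2σ̂, A = 2σ̂–3σ̂, * = beyond 3σ̂; sign = side of CL): 1:-C, 2:-C, 3:-C, 4:+B, 5:+C, 6:-C, 7:-A, 8:-A, 9:-C, 10:+C, 11:+C, 12:-C
Rule 2 (two of three consecutive points beyond the same 2σ limit) is satisfied at point 8.

rule 2 at point 8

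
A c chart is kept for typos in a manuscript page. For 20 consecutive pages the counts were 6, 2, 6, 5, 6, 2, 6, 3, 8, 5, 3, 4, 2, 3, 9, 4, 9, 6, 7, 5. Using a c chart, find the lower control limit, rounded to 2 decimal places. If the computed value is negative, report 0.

c̄ = (6 + 2 + 6 + 5 + 6 + 2 + 6 + 3 + 8 + 5 + 3 + 4 + 2 + 3 + 9 + 4 + 9 + 6 + 7 + 5) / 20 = 101 / 20 = 5.0500
LCL = c̄ − 3√c̄ = 5.0500 − 3 × 2.2472 = -1.6917 → 0 (cannot be negative)

0.00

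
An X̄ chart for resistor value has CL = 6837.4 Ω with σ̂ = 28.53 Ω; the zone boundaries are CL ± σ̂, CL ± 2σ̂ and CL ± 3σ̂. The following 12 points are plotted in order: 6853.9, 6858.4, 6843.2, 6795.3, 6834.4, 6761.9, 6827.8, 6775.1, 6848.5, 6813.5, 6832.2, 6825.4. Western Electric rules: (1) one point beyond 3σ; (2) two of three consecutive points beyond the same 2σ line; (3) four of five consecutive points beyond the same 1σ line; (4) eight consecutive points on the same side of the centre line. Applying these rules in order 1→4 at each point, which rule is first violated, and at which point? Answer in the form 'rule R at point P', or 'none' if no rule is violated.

Zone of each point (C = within 1σ̂, B = 1σ̂–2σ̂, A = 2σ̂–3σ̂, * = beyond 3σ̂; sign = side of CL): 1:+C, 2:+C, 3:+C, 4:-B, 5:-C, 6:-A, 7:-C, 8:-A, 9:+C, 10:-C, 11:-C, 12:-C
Rule 2 (two of three consecutive points beyond the same 2σ limit) is satisfied at point 8.

rule 2 at point 8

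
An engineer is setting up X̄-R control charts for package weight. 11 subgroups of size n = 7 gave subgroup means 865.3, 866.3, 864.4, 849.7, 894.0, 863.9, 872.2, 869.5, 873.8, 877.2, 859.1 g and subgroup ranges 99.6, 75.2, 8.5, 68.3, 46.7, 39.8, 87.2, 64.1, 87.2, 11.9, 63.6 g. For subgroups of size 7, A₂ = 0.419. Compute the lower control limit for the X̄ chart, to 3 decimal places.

843.834

X̄̄ = (865.3 + 866.3 + 864.4 + 849.7 + 894.0 + 863.9 + 872.2 + 869.5 + 873.8 + 877.2 + 859.1) / 11 = 9555.4000 / 11 = 868.6727
R̄ = (99.6 + 75.2 + 8.5 + 68.3 + 46.7 + 39.8 + 87.2 + 64.1 + 87.2 + 11.9 + 63.6) / 11 = 652.1000 / 11 = 59.2818
LCL = X̄̄ − A₂·R̄ = 868.6727 − 0.419 × 59.2818 = 843.8336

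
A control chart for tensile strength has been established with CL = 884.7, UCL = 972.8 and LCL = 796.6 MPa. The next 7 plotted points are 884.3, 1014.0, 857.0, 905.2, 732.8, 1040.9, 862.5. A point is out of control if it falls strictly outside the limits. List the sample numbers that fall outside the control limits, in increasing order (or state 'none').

Compare each point to [796.6, 972.8]: sample 2 = 1014.0 > UCL; sample 5 = 732.8 < LCL; sample 6 = 1040.9 > UCL.

2, 5, 6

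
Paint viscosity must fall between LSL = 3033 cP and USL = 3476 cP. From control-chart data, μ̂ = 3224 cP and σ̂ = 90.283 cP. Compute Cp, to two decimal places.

0.82

Cp = (USL − LSL) / (6σ̂) = (3476 − 3033) / (6 × 90.283) = 443.0000 / 541.6980 = 0.8178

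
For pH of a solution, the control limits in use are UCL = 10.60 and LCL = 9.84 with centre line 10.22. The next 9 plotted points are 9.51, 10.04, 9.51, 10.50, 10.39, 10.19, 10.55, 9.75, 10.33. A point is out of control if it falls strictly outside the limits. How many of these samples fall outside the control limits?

Compare each point to [9.84, 10.60]: sample 1 = 9.51 < LCL; sample 3 = 9.51 < LCL; sample 8 = 9.75 < LCL.

3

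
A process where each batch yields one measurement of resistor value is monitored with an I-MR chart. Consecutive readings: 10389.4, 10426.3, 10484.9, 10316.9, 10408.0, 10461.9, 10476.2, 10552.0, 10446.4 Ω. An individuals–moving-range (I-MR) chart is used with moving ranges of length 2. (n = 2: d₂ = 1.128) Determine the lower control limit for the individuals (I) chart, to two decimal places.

X̄ = (10389.4 + 10426.3 + 10484.9 + 10316.9 + 10408.0 + 10461.9 + 10476.2 + 10552.0 + 10446.4) / 9 = 10440.2222
Moving ranges: 36.9, 58.6, 168.0, 91.1, 53.9, 14.3, 75.8, 105.6; M̄R̄ = 604.2000 / 8 = 75.5250
LCL = X̄ − 3·M̄R̄/d₂ = 10440.2222 − 3 × 75.5250 / 1.128 = 10239.3579

10239.36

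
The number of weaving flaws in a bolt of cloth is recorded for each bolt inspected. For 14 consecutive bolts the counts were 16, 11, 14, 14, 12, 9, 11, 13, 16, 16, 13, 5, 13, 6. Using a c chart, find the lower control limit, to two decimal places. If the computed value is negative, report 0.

c̄ = (16 + 11 + 14 + 14 + 12 + 9 + 11 + 13 + 16 + 16 + 13 + 5 + 13 + 6) / 14 = 169 / 14 = 12.0714
LCL = c̄ − 3√c̄ = 12.0714 − 3 × 3.4744 = 1.6482

1.65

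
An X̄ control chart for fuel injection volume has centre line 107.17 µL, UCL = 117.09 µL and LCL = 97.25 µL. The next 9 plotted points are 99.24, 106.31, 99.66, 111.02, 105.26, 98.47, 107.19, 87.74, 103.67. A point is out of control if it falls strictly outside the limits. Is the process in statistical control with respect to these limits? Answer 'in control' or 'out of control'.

Compare each point to [97.25, 117.09]: sample 8 = 87.74 < LCL.

out of control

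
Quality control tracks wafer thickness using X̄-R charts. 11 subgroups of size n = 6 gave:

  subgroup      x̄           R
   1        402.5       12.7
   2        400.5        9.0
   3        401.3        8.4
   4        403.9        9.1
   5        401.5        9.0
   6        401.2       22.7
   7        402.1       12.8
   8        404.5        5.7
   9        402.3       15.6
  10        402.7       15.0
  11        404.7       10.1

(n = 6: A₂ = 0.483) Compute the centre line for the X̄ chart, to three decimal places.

X̄̄ = (402.5 + 400.5 + 401.3 + 403.9 + 401.5 + 401.2 + 402.1 + 404.5 + 402.3 + 402.7 + 404.7) / 11 = 4427.2000 / 11 = 402.4727
CL = X̄̄ = 402.4727

402.473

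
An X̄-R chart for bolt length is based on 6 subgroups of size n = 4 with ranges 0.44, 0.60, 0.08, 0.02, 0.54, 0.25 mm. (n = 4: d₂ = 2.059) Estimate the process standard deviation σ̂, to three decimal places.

0.156

R̄ = (0.44 + 0.60 + 0.08 + 0.02 + 0.54 + 0.25) / 6 = 0.3217
σ̂ = R̄ / d₂ = 0.3217 / 2.059 = 0.1562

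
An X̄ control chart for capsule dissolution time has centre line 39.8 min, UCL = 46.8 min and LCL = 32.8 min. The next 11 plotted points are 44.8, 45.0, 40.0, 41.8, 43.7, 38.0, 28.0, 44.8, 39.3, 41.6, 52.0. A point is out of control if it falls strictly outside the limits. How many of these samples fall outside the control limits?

Compare each point to [32.8, 46.8]: sample 7 = 28.0 < LCL; sample 11 = 52.0 > UCL.

2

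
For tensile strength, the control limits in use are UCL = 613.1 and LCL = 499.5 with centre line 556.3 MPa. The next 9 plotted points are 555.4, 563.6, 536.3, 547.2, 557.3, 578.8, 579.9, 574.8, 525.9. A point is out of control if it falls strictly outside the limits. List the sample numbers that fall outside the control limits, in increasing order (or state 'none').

none

All 9 points lie within [499.5, 613.1].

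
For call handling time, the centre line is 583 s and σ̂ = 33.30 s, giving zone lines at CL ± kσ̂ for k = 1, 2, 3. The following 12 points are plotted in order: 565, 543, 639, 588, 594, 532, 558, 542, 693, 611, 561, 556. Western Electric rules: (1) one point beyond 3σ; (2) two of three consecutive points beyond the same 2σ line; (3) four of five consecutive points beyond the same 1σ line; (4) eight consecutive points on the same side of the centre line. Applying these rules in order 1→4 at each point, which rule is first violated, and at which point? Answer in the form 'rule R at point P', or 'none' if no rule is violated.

rule 1 at point 9

Zone of each point (C = within 1σ̂, B = 1σ̂–2σ̂, A = 2σ̂–3σ̂, * = beyond 3σ̂; sign = side of CL): 1:-C, 2:-B, 3:+B, 4:+C, 5:+C, 6:-B, 7:-C, 8:-B, 9:+*, 10:+C, 11:-C, 12:-C
Rule 1 (one point beyond the 3σ limits) is satisfied at point 9.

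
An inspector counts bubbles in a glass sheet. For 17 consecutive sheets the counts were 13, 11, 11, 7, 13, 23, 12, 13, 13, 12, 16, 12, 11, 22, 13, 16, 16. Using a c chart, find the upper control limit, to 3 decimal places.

24.895

c̄ = (13 + 11 + 11 + 7 + 13 + 23 + 12 + 13 + 13 + 12 + 16 + 12 + 11 + 22 + 13 + 16 + 16) / 17 = 234 / 17 = 13.7647
UCL = c̄ + 3√c̄ = 13.7647 + 3 × √13.7647 = 13.7647 + 3 × 3.7101 = 24.8950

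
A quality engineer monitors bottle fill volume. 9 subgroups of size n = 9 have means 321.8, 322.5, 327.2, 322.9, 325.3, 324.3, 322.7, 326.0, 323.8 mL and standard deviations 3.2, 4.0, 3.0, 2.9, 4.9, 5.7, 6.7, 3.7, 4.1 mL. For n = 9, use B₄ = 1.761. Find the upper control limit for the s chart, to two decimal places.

7.47

s̄ = (3.2 + 4.0 + 3.0 + 2.9 + 4.9 + 5.7 + 6.7 + 3.7 + 4.1) / 9 = 4.2444
UCL_s = B₄·s̄ = 1.761 × 4.2444 = 7.4745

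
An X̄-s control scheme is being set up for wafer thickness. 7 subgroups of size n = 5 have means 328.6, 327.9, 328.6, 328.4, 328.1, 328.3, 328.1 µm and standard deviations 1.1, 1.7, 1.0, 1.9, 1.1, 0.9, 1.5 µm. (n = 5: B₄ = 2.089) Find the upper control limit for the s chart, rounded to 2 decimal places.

2.75

s̄ = (1.1 + 1.7 + 1.0 + 1.9 + 1.1 + 0.9 + 1.5) / 7 = 1.3143
UCL_s = B₄·s̄ = 2.089 × 1.3143 = 2.7455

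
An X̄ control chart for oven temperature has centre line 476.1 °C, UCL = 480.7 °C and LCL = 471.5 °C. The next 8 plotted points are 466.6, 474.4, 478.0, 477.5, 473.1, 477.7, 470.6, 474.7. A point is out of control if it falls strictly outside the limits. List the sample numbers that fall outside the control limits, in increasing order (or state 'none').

Compare each point to [471.5, 480.7]: sample 1 = 466.6 < LCL; sample 7 = 470.6 < LCL.

1, 7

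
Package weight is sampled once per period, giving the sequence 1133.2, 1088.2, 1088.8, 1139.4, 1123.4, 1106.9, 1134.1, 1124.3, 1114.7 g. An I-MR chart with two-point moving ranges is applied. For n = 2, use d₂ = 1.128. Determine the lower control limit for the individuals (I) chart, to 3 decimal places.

X̄ = (1133.2 + 1088.2 + 1088.8 + 1139.4 + 1123.4 + 1106.9 + 1134.1 + 1124.3 + 1114.7) / 9 = 1117.0000
Moving ranges: 45.0, 0.6, 50.6, 16.0, 16.5, 27.2, 9.8, 9.6; M̄R̄ = 175.3000 / 8 = 21.9125
LCL = X̄ − 3·M̄R̄/d₂ = 1117.0000 − 3 × 21.9125 / 1.128 = 1058.7221

1058.722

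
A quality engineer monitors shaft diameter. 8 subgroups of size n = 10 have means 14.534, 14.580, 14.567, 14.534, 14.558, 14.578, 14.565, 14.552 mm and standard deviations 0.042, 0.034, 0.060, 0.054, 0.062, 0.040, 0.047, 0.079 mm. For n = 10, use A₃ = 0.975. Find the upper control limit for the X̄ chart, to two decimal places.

X̄̄ = (14.534 + 14.580 + 14.567 + 14.534 + 14.558 + 14.578 + 14.565 + 14.552) / 8 = 14.5585
s̄ = (0.042 + 0.034 + 0.060 + 0.054 + 0.062 + 0.040 + 0.047 + 0.079) / 8 = 0.0522
UCL = X̄̄ + A₃·s̄ = 14.5585 + 0.975 × 0.0522 = 14.6094

14.61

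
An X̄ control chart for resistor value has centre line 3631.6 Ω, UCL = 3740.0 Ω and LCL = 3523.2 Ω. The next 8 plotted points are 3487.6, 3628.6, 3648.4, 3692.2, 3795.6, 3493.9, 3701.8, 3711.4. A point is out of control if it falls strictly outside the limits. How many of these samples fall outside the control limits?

3

Compare each point to [3523.2, 3740.0]: sample 1 = 3487.6 < LCL; sample 5 = 3795.6 > UCL; sample 6 = 3493.9 < LCL.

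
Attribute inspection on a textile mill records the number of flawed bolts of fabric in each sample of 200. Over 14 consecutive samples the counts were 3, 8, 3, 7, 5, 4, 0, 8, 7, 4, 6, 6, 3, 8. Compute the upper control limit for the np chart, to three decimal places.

11.858

p̄ = Σdᵢ / (k·n) = 72 / (14 × 200) = 0.02571
UCL = np̄ + 3·√(np̄(1−p̄)) = 5.1429 + 3 × √(5.1429×0.97429) = 5.1429 + 3 × 2.2384 = 11.8582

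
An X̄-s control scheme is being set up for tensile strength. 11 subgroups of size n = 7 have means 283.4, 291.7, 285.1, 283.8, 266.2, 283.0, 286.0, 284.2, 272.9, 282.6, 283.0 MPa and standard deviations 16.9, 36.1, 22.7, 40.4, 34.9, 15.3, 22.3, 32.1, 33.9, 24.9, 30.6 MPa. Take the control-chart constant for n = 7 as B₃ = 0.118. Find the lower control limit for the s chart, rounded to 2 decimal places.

s̄ = (16.9 + 36.1 + 22.7 + 40.4 + 34.9 + 15.3 + 22.3 + 32.1 + 33.9 + 24.9 + 30.6) / 11 = 28.1909
LCL_s = B₃·s̄ = 0.118 × 28.1909 = 3.3265

3.33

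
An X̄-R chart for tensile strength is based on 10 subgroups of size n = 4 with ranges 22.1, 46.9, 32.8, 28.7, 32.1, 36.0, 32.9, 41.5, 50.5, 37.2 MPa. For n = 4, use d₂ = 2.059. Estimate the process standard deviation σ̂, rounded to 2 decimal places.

R̄ = (22.1 + 46.9 + 32.8 + 28.7 + 32.1 + 36.0 + 32.9 + 41.5 + 50.5 + 37.2) / 10 = 36.0700
σ̂ = R̄ / d₂ = 36.0700 / 2.059 = 17.5182

17.52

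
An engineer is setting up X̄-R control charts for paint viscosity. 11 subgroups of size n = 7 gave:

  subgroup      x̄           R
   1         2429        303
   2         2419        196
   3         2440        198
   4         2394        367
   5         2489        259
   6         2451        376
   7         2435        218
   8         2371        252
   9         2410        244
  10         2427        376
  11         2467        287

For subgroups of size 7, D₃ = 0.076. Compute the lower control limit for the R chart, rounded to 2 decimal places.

21.25

R̄ = (303 + 196 + 198 + 367 + 259 + 376 + 218 + 252 + 244 + 376 + 287) / 11 = 3076.0000 / 11 = 279.6364
LCL_R = D₃·R̄ = 0.076 × 279.6364 = 21.2524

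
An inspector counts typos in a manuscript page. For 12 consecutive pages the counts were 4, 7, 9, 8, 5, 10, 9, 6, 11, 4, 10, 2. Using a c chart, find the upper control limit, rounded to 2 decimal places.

c̄ = (4 + 7 + 9 + 8 + 5 + 10 + 9 + 6 + 11 + 4 + 10 + 2) / 12 = 85 / 12 = 7.0833
UCL = c̄ + 3√c̄ = 7.0833 + 3 × √7.0833 = 7.0833 + 3 × 2.6615 = 15.0677

15.07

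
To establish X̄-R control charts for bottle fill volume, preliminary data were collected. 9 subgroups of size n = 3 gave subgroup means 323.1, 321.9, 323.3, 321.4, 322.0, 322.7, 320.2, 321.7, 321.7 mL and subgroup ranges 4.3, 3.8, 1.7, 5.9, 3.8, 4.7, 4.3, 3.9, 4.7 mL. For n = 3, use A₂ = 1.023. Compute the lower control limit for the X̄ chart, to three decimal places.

X̄̄ = (323.1 + 321.9 + 323.3 + 321.4 + 322.0 + 322.7 + 320.2 + 321.7 + 321.7) / 9 = 2898.0000 / 9 = 322.0000
R̄ = (4.3 + 3.8 + 1.7 + 5.9 + 3.8 + 4.7 + 4.3 + 3.9 + 4.7) / 9 = 37.1000 / 9 = 4.1222
LCL = X̄̄ − A₂·R̄ = 322.0000 − 1.023 × 4.1222 = 317.7830

317.783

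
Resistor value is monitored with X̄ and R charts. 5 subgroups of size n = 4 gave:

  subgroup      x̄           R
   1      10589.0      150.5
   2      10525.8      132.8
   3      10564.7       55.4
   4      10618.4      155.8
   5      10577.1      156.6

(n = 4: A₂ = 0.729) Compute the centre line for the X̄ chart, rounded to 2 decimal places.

X̄̄ = (10589.0 + 10525.8 + 10564.7 + 10618.4 + 10577.1) / 5 = 52875.0000 / 5 = 10575.0000
CL = X̄̄ = 10575.0000

10575.00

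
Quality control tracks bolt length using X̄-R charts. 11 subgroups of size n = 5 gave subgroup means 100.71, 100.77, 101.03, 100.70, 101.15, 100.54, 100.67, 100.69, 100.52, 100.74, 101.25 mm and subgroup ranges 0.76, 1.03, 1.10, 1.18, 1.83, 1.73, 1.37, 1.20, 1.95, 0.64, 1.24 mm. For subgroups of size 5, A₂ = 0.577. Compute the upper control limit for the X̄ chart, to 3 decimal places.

X̄̄ = (100.71 + 100.77 + 101.03 + 100.70 + 101.15 + 100.54 + 100.67 + 100.69 + 100.52 + 100.74 + 101.25) / 11 = 1108.7700 / 11 = 100.7973
R̄ = (0.76 + 1.03 + 1.10 + 1.18 + 1.83 + 1.73 + 1.37 + 1.20 + 1.95 + 0.64 + 1.24) / 11 = 14.0300 / 11 = 1.2755
UCL = X̄̄ + A₂·R̄ = 100.7973 + 0.577 × 1.2755 = 101.5332

101.533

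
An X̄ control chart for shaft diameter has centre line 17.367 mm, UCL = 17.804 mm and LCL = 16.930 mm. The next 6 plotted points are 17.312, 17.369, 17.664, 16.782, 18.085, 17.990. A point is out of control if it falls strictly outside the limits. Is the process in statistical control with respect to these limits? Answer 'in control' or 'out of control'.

Compare each point to [16.930, 17.804]: sample 4 = 16.782 < LCL; sample 5 = 18.085 > UCL; sample 6 = 17.990 > UCL.

out of control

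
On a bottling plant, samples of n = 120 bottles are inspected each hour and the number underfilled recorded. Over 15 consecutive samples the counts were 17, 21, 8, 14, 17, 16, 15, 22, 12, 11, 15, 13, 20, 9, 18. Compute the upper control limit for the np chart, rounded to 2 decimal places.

p̄ = Σdᵢ / (k·n) = 228 / (15 × 120) = 0.12667
UCL = np̄ + 3·√(np̄(1−p̄)) = 15.2000 + 3 × √(15.2000×0.87333) = 15.2000 + 3 × 3.6434 = 26.1303

26.13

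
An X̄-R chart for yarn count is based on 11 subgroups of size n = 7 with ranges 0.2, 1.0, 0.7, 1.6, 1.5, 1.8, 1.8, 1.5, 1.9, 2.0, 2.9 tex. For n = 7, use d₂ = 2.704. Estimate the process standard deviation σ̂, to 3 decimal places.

0.568

R̄ = (0.2 + 1.0 + 0.7 + 1.6 + 1.5 + 1.8 + 1.8 + 1.5 + 1.9 + 2.0 + 2.9) / 11 = 1.5364
σ̂ = R̄ / d₂ = 1.5364 / 2.704 = 0.5682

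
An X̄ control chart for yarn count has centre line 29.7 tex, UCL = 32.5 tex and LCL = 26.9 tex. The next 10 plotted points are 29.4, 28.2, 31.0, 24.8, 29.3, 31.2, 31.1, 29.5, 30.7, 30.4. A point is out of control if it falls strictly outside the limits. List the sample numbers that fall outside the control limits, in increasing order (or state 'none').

Compare each point to [26.9, 32.5]: sample 4 = 24.8 < LCL.

4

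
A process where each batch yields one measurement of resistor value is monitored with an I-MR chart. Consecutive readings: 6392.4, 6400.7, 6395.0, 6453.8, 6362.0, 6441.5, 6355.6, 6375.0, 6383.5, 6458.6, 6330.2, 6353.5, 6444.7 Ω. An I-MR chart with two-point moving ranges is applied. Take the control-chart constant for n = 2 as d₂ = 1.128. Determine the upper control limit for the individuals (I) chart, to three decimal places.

X̄ = (6392.4 + 6400.7 + 6395.0 + 6453.8 + 6362.0 + 6441.5 + 6355.6 + 6375.0 + 6383.5 + 6458.6 + 6330.2 + 6353.5 + 6444.7) / 13 = 6395.8846
Moving ranges: 8.3, 5.7, 58.8, 91.8, 79.5, 85.9, 19.4, 8.5, 75.1, 128.4, 23.3, 91.2; M̄R̄ = 675.9000 / 12 = 56.3250
UCL = X̄ + 3·M̄R̄/d₂ = 6395.8846 + 3 × 56.3250 / 1.128 = 6545.6851

6545.685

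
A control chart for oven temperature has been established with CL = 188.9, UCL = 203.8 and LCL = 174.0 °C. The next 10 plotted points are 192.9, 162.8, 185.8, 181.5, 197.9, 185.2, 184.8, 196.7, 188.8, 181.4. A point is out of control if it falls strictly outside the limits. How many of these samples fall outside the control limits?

1

Compare each point to [174.0, 203.8]: sample 2 = 162.8 < LCL.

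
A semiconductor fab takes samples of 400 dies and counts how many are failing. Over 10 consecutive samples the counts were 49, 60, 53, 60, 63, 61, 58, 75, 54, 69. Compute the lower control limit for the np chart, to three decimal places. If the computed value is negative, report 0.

38.746

p̄ = Σdᵢ / (k·n) = 602 / (10 × 400) = 0.15050
LCL = np̄ − 3·√(np̄(1−p̄)) = 60.2000 − 3 × 7.1512 = 38.7463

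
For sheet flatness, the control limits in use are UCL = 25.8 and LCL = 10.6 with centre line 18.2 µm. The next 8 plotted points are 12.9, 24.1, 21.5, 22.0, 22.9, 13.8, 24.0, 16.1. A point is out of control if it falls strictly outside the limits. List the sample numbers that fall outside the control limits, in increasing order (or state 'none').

All 8 points lie within [10.6, 25.8].

none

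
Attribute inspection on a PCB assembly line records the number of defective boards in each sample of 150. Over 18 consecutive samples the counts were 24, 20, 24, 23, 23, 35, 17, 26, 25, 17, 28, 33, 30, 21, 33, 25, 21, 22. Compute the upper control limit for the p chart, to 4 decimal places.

p̄ = Σdᵢ / (k·n) = 447 / (18 × 150) = 0.16556
UCL = p̄ + 3·√(p̄(1−p̄)/n) = 0.16556 + 3 × √(0.16556×0.83444/150) = 0.16556 + 3 × 0.03035 = 0.25660

0.2566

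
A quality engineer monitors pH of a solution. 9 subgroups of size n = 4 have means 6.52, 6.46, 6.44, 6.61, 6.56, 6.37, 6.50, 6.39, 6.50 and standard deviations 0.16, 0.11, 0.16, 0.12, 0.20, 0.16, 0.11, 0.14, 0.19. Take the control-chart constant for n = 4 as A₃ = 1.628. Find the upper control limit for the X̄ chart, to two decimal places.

X̄̄ = (6.52 + 6.46 + 6.44 + 6.61 + 6.56 + 6.37 + 6.50 + 6.39 + 6.50) / 9 = 6.4833
s̄ = (0.16 + 0.11 + 0.16 + 0.12 + 0.20 + 0.16 + 0.11 + 0.14 + 0.19) / 9 = 0.1500
UCL = X̄̄ + A₃·s̄ = 6.4833 + 1.628 × 0.1500 = 6.7275

6.73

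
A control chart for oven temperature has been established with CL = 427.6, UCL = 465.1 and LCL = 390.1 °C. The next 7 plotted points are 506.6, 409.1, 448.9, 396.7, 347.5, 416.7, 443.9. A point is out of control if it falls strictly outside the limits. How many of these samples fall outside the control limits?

2

Compare each point to [390.1, 465.1]: sample 1 = 506.6 > UCL; sample 5 = 347.5 < LCL.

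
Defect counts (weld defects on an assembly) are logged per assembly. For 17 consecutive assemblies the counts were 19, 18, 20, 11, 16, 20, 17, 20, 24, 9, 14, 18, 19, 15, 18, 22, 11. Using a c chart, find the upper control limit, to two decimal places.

29.53

c̄ = (19 + 18 + 20 + 11 + 16 + 20 + 17 + 20 + 24 + 9 + 14 + 18 + 19 + 15 + 18 + 22 + 11) / 17 = 291 / 17 = 17.1176
UCL = c̄ + 3√c̄ = 17.1176 + 3 × √17.1176 = 17.1176 + 3 × 4.1373 = 29.5297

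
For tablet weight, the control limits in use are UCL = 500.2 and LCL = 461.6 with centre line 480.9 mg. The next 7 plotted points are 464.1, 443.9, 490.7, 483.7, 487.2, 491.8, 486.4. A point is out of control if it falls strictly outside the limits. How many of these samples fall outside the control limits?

1

Compare each point to [461.6, 500.2]: sample 2 = 443.9 < LCL.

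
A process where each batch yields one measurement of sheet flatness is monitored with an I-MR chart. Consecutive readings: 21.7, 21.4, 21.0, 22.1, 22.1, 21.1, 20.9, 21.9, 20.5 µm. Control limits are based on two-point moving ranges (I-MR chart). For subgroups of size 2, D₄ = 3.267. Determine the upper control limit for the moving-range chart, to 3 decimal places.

2.205

Moving ranges: 0.3, 0.4, 1.1, 0.0, 1.0, 0.2, 1.0, 1.4; M̄R̄ = 5.4000 / 8 = 0.6750
UCL_MR = D₄·M̄R̄ = 3.267 × 0.6750 = 2.2052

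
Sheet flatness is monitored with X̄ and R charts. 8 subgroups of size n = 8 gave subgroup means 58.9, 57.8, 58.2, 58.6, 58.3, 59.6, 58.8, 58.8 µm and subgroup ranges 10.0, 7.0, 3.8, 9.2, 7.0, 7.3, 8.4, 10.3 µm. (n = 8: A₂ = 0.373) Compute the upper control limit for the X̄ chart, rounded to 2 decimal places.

X̄̄ = (58.9 + 57.8 + 58.2 + 58.6 + 58.3 + 59.6 + 58.8 + 58.8) / 8 = 469.0000 / 8 = 58.6250
R̄ = (10.0 + 7.0 + 3.8 + 9.2 + 7.0 + 7.3 + 8.4 + 10.3) / 8 = 63.0000 / 8 = 7.8750
UCL = X̄̄ + A₂·R̄ = 58.6250 + 0.373 × 7.8750 = 61.5624

61.56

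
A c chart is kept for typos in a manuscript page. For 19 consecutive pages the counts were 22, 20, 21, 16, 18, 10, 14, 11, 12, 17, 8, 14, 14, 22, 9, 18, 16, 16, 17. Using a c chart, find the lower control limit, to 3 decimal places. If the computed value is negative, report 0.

3.705

c̄ = (22 + 20 + 21 + 16 + 18 + 10 + 14 + 11 + 12 + 17 + 8 + 14 + 14 + 22 + 9 + 18 + 16 + 16 + 17) / 19 = 295 / 19 = 15.5263
LCL = c̄ − 3√c̄ = 15.5263 − 3 × 3.9403 = 3.7053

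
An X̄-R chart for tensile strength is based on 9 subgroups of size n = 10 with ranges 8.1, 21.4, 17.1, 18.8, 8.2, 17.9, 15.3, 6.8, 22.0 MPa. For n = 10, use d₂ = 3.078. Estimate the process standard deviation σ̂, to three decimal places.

4.895

R̄ = (8.1 + 21.4 + 17.1 + 18.8 + 8.2 + 17.9 + 15.3 + 6.8 + 22.0) / 9 = 15.0667
σ̂ = R̄ / d₂ = 15.0667 / 3.078 = 4.8950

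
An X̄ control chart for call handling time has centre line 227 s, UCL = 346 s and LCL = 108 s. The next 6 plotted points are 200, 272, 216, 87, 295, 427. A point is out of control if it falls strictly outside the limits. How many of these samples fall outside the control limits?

Compare each point to [108, 346]: sample 4 = 87 < LCL; sample 6 = 427 > UCL.

2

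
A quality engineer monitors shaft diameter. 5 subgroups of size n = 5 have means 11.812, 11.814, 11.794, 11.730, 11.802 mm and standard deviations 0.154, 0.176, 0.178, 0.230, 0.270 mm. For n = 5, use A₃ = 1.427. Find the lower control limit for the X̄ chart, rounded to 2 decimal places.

11.50

X̄̄ = (11.812 + 11.814 + 11.794 + 11.730 + 11.802) / 5 = 11.7904
s̄ = (0.154 + 0.176 + 0.178 + 0.230 + 0.270) / 5 = 0.2016
LCL = X̄̄ − A₃·s̄ = 11.7904 − 1.427 × 0.2016 = 11.5027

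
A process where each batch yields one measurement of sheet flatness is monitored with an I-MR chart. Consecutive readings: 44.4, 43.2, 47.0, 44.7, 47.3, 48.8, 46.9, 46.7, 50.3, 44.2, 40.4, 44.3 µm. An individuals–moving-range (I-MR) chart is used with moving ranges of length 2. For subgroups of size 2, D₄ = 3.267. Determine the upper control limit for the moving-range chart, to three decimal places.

Moving ranges: 1.2, 3.8, 2.3, 2.6, 1.5, 1.9, 0.2, 3.6, 6.1, 3.8, 3.9; M̄R̄ = 30.9000 / 11 = 2.8091
UCL_MR = D₄·M̄R̄ = 3.267 × 2.8091 = 9.1773

9.177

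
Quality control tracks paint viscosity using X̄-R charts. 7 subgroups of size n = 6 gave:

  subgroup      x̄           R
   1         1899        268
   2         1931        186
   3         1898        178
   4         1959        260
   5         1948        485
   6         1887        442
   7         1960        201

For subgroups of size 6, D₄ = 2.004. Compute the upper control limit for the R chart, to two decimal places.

R̄ = (268 + 186 + 178 + 260 + 485 + 442 + 201) / 7 = 2020.0000 / 7 = 288.5714
UCL_R = D₄·R̄ = 2.004 × 288.5714 = 578.2971

578.30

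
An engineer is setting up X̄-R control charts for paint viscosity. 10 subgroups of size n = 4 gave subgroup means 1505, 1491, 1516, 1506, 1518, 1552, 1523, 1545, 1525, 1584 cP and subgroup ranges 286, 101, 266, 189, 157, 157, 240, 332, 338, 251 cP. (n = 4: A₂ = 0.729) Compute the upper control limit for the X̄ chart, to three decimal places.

1695.409

X̄̄ = (1505 + 1491 + 1516 + 1506 + 1518 + 1552 + 1523 + 1545 + 1525 + 1584) / 10 = 15265.0000 / 10 = 1526.5000
R̄ = (286 + 101 + 266 + 189 + 157 + 157 + 240 + 332 + 338 + 251) / 10 = 2317.0000 / 10 = 231.7000
UCL = X̄̄ + A₂·R̄ = 1526.5000 + 0.729 × 231.7000 = 1695.4093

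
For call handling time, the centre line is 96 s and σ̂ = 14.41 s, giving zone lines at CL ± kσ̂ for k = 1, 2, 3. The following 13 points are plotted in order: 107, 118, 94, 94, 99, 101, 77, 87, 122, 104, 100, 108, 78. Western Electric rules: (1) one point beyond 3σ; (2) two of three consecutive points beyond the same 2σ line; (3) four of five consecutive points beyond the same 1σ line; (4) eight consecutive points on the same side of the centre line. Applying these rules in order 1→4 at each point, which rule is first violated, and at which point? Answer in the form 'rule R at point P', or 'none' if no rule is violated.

none

Zone of each point (C = within 1σ̂, B = 1σ̂–2σ̂, A = 2σ̂–3σ̂, * = beyond 3σ̂; sign = side of CL): 1:+C, 2:+B, 3:-C, 4:-C, 5:+C, 6:+C, 7:-B, 8:-C, 9:+B, 10:+C, 11:+C, 12:+C, 13:-B
No rule fires across all 13 points.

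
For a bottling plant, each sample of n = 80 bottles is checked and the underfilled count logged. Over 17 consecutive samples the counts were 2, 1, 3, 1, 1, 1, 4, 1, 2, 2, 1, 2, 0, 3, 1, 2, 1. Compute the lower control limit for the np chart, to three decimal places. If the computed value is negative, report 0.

0.000

p̄ = Σdᵢ / (k·n) = 28 / (17 × 80) = 0.02059
LCL = np̄ − 3·√(np̄(1−p̄)) = 1.6471 − 3 × 1.2701 = -2.1632 → 0 (negative, so LCL = 0)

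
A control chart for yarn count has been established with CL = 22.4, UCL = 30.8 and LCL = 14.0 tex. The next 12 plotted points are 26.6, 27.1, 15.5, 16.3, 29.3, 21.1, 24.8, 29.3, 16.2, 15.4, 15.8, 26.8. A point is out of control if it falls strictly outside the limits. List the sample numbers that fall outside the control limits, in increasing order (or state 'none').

All 12 points lie within [14.0, 30.8].

none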